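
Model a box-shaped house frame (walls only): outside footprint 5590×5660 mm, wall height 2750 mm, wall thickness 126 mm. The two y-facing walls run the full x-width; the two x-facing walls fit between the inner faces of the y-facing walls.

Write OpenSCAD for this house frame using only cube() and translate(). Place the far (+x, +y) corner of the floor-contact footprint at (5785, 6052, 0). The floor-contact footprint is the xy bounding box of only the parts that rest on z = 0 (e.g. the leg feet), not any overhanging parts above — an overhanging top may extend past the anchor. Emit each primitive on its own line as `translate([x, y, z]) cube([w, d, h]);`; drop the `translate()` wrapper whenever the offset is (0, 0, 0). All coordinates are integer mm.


translate([195, 392, 0]) cube([5590, 126, 2750]);
translate([195, 5926, 0]) cube([5590, 126, 2750]);
translate([195, 518, 0]) cube([126, 5408, 2750]);
translate([5659, 518, 0]) cube([126, 5408, 2750]);


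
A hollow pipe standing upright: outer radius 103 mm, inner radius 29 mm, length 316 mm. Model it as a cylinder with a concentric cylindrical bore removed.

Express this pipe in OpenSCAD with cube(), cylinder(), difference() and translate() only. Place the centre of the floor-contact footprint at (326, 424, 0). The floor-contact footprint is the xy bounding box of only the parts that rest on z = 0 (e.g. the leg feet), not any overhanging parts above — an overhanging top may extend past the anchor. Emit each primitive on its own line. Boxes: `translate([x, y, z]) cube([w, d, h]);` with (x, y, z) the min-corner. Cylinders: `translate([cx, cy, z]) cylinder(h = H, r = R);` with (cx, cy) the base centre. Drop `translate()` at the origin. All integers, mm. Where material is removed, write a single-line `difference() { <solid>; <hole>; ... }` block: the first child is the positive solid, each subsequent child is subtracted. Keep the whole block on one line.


difference() { translate([326, 424, 0]) cylinder(h = 316, r = 103); translate([326, 424, 0]) cylinder(h = 316, r = 29); }


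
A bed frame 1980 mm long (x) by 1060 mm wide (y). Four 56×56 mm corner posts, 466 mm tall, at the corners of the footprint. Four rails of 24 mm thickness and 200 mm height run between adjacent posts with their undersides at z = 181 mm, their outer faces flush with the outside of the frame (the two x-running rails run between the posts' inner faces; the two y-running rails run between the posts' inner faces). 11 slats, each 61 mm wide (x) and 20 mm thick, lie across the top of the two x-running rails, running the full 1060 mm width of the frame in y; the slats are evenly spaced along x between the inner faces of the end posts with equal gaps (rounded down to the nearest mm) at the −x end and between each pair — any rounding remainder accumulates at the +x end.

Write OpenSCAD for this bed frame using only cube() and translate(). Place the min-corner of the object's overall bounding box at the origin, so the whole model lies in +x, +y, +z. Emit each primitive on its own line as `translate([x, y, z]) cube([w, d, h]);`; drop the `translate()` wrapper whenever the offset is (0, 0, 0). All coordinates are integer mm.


// slat z = rail_z + rail_h = 181 + 200 = 381
// slat gap = ⌊(1868 − 11·61) / 12⌋ = 99
cube([56, 56, 466]);
translate([0, 1004, 0]) cube([56, 56, 466]);
translate([1924, 0, 0]) cube([56, 56, 466]);
translate([1924, 1004, 0]) cube([56, 56, 466]);
translate([56, 0, 181]) cube([1868, 24, 200]);
translate([56, 1036, 181]) cube([1868, 24, 200]);
translate([0, 56, 181]) cube([24, 948, 200]);
translate([1956, 56, 181]) cube([24, 948, 200]);
translate([155, 0, 381]) cube([61, 1060, 20]);
translate([315, 0, 381]) cube([61, 1060, 20]);
translate([475, 0, 381]) cube([61, 1060, 20]);
translate([635, 0, 381]) cube([61, 1060, 20]);
translate([795, 0, 381]) cube([61, 1060, 20]);
translate([955, 0, 381]) cube([61, 1060, 20]);
translate([1115, 0, 381]) cube([61, 1060, 20]);
translate([1275, 0, 381]) cube([61, 1060, 20]);
translate([1435, 0, 381]) cube([61, 1060, 20]);
translate([1595, 0, 381]) cube([61, 1060, 20]);
translate([1755, 0, 381]) cube([61, 1060, 20]);


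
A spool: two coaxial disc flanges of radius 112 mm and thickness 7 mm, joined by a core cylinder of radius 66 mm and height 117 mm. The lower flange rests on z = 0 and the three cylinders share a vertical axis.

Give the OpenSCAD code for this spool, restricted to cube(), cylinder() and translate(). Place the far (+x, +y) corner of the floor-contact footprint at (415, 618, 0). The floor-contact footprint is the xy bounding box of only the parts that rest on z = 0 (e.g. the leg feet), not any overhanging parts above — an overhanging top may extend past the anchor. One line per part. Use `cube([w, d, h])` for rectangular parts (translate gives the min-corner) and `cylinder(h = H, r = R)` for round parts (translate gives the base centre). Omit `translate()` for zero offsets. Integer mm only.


translate([303, 506, 0]) cylinder(h = 7, r = 112);
translate([303, 506, 7]) cylinder(h = 117, r = 66);
translate([303, 506, 124]) cylinder(h = 7, r = 112);


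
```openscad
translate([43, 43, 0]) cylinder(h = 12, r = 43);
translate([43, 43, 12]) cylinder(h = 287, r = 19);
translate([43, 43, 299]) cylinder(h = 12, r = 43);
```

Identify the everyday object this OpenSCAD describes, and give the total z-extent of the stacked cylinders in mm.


A spool. The overall height is 311 mm.

Three coaxial cylinders, large–small–large — a spool. Two 12 mm flanges and a 287 mm core give 12 + 287 + 12 = 311 mm.


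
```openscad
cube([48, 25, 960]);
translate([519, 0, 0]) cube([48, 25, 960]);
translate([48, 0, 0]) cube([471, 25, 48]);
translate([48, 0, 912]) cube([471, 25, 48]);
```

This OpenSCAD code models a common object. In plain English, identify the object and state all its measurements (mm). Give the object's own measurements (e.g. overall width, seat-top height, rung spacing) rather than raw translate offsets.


A rectangular picture frame lying in the x–z plane (depth along y). The opening is 471 mm wide (x) by 864 mm tall (z), surrounded by a border 48 mm wide on all four sides. The frame is 25 mm deep and is made of two full-height vertical stiles with two horizontal rails fitted between them.


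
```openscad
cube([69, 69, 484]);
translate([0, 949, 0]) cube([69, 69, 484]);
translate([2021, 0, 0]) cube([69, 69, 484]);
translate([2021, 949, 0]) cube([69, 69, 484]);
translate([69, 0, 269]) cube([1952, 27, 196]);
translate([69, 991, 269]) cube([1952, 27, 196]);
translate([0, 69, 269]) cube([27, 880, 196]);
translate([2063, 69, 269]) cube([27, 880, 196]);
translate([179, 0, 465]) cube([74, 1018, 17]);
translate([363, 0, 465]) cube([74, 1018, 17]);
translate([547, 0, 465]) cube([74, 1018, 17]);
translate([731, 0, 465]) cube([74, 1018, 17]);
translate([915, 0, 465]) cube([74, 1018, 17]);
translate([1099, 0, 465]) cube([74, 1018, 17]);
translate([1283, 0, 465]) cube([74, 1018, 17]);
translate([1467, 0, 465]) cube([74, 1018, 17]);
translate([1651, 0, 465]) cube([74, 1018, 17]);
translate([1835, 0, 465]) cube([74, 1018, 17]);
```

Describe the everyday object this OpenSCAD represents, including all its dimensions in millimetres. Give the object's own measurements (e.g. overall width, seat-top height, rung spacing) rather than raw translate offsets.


A bed frame 2090 mm long (x) by 1018 mm wide (y). Four 69×69 mm corner posts, 484 mm tall, at the corners of the footprint. Four rails of 27 mm thickness and 196 mm height run between adjacent posts with their undersides at z = 269 mm, their outer faces flush with the outside of the frame (the two x-running rails run between the posts' inner faces; the two y-running rails run between the posts' inner faces). 10 slats, each 74 mm wide (x) and 17 mm thick, lie across the top of the two x-running rails, running the full 1018 mm width of the frame in y; along x they sit between the end posts with a 110 mm gap after the −x posts and between neighbouring slats, leaving 112 mm before the +x posts.


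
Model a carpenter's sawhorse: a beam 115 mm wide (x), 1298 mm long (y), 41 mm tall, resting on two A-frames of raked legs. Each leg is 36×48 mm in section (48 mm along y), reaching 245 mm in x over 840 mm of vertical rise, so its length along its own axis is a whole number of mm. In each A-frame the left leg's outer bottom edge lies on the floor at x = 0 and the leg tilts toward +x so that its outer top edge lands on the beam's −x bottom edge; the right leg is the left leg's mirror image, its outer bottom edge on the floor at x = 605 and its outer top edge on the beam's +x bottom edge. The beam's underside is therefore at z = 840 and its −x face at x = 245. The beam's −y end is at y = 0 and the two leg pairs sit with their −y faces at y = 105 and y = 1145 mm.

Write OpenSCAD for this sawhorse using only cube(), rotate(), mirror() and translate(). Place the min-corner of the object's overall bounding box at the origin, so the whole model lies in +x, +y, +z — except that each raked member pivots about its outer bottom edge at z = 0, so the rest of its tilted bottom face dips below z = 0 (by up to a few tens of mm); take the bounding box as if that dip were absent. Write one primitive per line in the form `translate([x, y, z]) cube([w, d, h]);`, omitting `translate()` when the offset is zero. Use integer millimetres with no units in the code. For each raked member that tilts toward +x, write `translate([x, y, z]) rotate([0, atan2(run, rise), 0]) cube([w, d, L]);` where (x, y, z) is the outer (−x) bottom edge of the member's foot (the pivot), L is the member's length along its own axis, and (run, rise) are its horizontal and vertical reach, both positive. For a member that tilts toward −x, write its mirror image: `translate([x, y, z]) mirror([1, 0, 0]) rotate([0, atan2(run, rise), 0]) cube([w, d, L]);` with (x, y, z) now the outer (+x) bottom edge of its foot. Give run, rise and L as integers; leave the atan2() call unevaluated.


translate([245, 0, 840]) cube([115, 1298, 41]);
translate([0, 105, 0]) rotate([0, atan2(245, 840), 0]) cube([36, 48, 875]);
translate([605, 105, 0]) mirror([1, 0, 0]) rotate([0, atan2(245, 840), 0]) cube([36, 48, 875]);
translate([0, 1145, 0]) rotate([0, atan2(245, 840), 0]) cube([36, 48, 875]);
translate([605, 1145, 0]) mirror([1, 0, 0]) rotate([0, atan2(245, 840), 0]) cube([36, 48, 875]);


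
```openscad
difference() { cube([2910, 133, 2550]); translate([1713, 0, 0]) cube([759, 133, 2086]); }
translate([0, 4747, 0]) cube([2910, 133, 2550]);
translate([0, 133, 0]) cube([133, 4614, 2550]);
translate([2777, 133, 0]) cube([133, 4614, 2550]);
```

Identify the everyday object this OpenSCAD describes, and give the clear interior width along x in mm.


A single room. The interior width is 2644 mm.

Four walls enclosing a rectangle with a door in the front wall — a room. Outside width 2910 minus two 133 mm walls gives 2644 mm.


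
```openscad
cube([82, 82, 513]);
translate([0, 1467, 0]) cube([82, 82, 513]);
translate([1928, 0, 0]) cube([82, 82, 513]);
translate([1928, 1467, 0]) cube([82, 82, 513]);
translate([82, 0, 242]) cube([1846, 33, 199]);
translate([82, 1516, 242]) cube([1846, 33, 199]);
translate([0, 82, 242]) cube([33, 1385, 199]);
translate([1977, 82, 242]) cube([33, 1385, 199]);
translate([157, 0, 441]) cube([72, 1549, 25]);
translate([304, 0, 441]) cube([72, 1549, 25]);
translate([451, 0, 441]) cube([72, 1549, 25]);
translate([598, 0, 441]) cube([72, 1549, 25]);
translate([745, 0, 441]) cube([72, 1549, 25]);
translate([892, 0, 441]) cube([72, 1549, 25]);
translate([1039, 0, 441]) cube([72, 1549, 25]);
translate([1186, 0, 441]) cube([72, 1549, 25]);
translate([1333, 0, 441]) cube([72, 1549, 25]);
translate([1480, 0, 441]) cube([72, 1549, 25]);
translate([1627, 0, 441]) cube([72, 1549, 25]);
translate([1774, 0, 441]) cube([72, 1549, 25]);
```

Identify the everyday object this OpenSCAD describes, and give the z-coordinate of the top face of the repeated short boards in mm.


A bed frame. The slat-top height is 466 mm.

Four posts, four rails, and a row of slats — a bed frame. Slats sit on the rails at z = 242 + 199 = 441; with slat thickness 25, the top is 466 mm.


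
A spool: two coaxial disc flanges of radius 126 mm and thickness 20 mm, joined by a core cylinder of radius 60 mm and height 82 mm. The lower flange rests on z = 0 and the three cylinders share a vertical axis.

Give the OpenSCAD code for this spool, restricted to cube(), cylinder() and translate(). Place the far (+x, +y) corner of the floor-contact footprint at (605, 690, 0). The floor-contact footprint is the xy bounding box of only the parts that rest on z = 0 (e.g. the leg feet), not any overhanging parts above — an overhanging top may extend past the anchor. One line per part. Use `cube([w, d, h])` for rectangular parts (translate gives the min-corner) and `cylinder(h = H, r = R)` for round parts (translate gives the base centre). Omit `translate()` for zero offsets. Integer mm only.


translate([479, 564, 0]) cylinder(h = 20, r = 126);
translate([479, 564, 20]) cylinder(h = 82, r = 60);
translate([479, 564, 102]) cylinder(h = 20, r = 126);


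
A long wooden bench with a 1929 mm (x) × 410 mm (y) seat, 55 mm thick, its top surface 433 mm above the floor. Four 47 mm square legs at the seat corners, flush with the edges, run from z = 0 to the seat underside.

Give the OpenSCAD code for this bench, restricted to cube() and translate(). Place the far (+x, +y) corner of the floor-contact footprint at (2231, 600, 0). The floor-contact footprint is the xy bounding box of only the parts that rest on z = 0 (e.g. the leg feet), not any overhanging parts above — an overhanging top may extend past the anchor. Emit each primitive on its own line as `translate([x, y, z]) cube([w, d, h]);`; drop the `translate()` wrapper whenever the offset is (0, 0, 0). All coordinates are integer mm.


translate([302, 190, 378]) cube([1929, 410, 55]);
translate([302, 190, 0]) cube([47, 47, 378]);
translate([302, 553, 0]) cube([47, 47, 378]);
translate([2184, 190, 0]) cube([47, 47, 378]);
translate([2184, 553, 0]) cube([47, 47, 378]);


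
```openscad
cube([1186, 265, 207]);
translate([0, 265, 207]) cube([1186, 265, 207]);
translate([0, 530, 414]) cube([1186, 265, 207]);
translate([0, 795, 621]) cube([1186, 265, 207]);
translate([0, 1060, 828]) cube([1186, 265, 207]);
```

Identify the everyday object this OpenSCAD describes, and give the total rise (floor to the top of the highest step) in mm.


A staircase. The total rise is 1035 mm.

5 identical blocks, each offset up and back from the previous — a staircase. Each step is 207 mm tall and there are 5 of them, so the total rise is 5 × 207 = 1035 mm.


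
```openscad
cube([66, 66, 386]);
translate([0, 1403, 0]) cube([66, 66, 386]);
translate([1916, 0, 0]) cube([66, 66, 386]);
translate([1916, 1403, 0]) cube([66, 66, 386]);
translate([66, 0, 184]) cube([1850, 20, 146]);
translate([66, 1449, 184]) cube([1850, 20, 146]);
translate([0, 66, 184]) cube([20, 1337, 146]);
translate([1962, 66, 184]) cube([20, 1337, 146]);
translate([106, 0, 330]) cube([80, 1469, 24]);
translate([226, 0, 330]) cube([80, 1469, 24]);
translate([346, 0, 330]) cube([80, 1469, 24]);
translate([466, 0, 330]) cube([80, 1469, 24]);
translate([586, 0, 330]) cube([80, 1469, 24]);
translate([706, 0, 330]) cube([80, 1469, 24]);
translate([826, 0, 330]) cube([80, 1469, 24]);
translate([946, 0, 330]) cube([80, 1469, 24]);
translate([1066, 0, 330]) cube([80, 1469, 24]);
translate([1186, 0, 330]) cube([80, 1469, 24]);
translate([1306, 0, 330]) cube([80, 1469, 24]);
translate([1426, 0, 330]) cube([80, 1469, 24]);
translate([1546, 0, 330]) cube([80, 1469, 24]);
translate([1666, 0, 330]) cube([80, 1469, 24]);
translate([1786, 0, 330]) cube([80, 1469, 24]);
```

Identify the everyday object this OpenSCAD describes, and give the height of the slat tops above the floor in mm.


A bed frame. The slat-top height is 354 mm.

Four posts, four rails, and a row of slats — a bed frame. Slats sit on the rails at z = 184 + 146 = 330; with slat thickness 24, the top is 354 mm.


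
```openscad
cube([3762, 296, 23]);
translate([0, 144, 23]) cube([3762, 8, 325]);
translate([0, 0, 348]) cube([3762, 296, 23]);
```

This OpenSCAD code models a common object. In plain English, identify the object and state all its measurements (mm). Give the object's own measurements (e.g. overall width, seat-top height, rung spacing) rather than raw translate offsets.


An I-beam lying along x, 3762 mm long. Overall section height 371 mm. Two flanges 296 mm wide (y) and 23 mm thick, one on the floor and one at the top; a web 8 mm thick runs between them, centred on the flange width.


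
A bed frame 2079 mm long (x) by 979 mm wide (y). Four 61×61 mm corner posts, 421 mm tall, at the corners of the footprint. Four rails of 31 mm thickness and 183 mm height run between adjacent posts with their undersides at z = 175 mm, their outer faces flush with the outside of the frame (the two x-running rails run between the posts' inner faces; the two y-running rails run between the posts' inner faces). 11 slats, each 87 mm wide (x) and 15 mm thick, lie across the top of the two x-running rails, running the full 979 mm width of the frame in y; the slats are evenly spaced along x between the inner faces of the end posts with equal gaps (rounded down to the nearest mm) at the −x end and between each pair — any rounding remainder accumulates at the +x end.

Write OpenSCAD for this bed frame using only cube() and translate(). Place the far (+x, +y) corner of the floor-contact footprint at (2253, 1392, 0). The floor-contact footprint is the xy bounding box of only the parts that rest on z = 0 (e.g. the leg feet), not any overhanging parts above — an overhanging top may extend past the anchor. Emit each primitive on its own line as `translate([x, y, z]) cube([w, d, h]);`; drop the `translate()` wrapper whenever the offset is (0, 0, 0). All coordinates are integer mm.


// slat z = rail_z + rail_h = 175 + 183 = 358
// slat gap = ⌊(1957 − 11·87) / 12⌋ = 83
translate([174, 413, 0]) cube([61, 61, 421]);
translate([174, 1331, 0]) cube([61, 61, 421]);
translate([2192, 413, 0]) cube([61, 61, 421]);
translate([2192, 1331, 0]) cube([61, 61, 421]);
translate([235, 413, 175]) cube([1957, 31, 183]);
translate([235, 1361, 175]) cube([1957, 31, 183]);
translate([174, 474, 175]) cube([31, 857, 183]);
translate([2222, 474, 175]) cube([31, 857, 183]);
translate([318, 413, 358]) cube([87, 979, 15]);
translate([488, 413, 358]) cube([87, 979, 15]);
translate([658, 413, 358]) cube([87, 979, 15]);
translate([828, 413, 358]) cube([87, 979, 15]);
translate([998, 413, 358]) cube([87, 979, 15]);
translate([1168, 413, 358]) cube([87, 979, 15]);
translate([1338, 413, 358]) cube([87, 979, 15]);
translate([1508, 413, 358]) cube([87, 979, 15]);
translate([1678, 413, 358]) cube([87, 979, 15]);
translate([1848, 413, 358]) cube([87, 979, 15]);
translate([2018, 413, 358]) cube([87, 979, 15]);


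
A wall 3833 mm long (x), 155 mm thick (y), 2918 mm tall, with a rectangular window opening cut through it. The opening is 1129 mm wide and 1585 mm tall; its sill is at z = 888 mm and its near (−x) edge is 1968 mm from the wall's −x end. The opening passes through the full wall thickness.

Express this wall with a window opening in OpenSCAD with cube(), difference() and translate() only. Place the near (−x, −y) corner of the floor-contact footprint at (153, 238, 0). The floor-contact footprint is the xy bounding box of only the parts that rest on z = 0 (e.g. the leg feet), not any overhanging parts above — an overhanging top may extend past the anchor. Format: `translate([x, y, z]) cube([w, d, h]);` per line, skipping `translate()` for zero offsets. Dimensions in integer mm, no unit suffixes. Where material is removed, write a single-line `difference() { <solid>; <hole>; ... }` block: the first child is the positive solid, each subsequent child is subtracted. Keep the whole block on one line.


difference() { translate([153, 238, 0]) cube([3833, 155, 2918]); translate([2121, 238, 888]) cube([1129, 155, 1585]); }


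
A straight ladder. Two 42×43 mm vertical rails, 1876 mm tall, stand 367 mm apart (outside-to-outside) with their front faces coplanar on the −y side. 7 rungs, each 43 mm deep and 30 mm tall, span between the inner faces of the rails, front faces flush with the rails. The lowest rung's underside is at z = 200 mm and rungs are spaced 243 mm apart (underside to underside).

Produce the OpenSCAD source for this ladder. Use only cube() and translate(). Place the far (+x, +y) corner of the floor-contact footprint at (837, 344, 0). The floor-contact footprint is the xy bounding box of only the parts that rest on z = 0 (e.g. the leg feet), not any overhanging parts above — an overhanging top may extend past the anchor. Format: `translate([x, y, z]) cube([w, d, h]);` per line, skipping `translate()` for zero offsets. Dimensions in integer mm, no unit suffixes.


translate([470, 301, 0]) cube([42, 43, 1876]);
translate([795, 301, 0]) cube([42, 43, 1876]);
translate([512, 301, 200]) cube([283, 43, 30]);
translate([512, 301, 443]) cube([283, 43, 30]);
translate([512, 301, 686]) cube([283, 43, 30]);
translate([512, 301, 929]) cube([283, 43, 30]);
translate([512, 301, 1172]) cube([283, 43, 30]);
translate([512, 301, 1415]) cube([283, 43, 30]);
translate([512, 301, 1658]) cube([283, 43, 30]);


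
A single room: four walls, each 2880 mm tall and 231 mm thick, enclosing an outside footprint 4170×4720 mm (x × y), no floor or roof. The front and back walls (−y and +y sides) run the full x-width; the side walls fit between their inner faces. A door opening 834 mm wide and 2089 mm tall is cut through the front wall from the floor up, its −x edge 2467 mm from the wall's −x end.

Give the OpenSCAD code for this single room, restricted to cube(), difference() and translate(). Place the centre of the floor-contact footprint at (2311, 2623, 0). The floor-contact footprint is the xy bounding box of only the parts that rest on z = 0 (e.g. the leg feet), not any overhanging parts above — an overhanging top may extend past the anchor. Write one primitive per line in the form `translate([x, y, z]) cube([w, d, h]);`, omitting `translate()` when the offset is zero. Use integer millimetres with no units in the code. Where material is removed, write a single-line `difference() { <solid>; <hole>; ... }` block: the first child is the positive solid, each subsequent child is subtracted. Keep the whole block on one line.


difference() { translate([226, 263, 0]) cube([4170, 231, 2880]); translate([2693, 263, 0]) cube([834, 231, 2089]); }
translate([226, 4752, 0]) cube([4170, 231, 2880]);
translate([226, 494, 0]) cube([231, 4258, 2880]);
translate([4165, 494, 0]) cube([231, 4258, 2880]);


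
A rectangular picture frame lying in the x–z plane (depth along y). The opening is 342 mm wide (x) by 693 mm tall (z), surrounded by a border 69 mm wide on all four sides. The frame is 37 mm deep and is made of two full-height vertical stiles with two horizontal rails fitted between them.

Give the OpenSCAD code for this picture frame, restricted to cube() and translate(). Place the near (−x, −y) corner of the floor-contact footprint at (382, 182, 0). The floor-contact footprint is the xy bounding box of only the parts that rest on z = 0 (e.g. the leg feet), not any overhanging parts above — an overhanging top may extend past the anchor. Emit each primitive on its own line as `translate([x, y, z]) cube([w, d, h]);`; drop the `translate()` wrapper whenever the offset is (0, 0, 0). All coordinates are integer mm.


translate([382, 182, 0]) cube([69, 37, 831]);
translate([793, 182, 0]) cube([69, 37, 831]);
translate([451, 182, 0]) cube([342, 37, 69]);
translate([451, 182, 762]) cube([342, 37, 69]);


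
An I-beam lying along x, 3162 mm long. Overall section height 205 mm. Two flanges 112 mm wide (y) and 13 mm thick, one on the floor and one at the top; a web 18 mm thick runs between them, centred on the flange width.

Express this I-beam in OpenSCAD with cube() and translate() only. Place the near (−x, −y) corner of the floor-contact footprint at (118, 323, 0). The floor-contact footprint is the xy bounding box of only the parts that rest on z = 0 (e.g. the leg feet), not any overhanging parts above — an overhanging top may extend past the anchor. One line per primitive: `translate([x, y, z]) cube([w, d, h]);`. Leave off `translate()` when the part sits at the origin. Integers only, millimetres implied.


translate([118, 323, 0]) cube([3162, 112, 13]);
translate([118, 370, 13]) cube([3162, 18, 179]);
translate([118, 323, 192]) cube([3162, 112, 13]);


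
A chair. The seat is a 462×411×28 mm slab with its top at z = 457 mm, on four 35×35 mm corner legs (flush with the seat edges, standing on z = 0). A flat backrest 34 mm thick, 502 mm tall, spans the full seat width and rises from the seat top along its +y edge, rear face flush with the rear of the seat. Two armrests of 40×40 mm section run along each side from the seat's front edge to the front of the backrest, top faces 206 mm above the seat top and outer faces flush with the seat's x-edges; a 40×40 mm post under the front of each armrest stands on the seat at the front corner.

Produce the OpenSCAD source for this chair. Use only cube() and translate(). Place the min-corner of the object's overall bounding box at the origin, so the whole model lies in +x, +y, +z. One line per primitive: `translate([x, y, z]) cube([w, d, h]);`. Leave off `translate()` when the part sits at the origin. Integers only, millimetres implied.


translate([0, 0, 429]) cube([462, 411, 28]);
cube([35, 35, 429]);
translate([427, 0, 0]) cube([35, 35, 429]);
translate([0, 376, 0]) cube([35, 35, 429]);
translate([427, 376, 0]) cube([35, 35, 429]);
translate([0, 377, 457]) cube([462, 34, 502]);
translate([0, 0, 623]) cube([40, 377, 40]);
translate([422, 0, 623]) cube([40, 377, 40]);
translate([0, 0, 457]) cube([40, 40, 166]);
translate([422, 0, 457]) cube([40, 40, 166]);


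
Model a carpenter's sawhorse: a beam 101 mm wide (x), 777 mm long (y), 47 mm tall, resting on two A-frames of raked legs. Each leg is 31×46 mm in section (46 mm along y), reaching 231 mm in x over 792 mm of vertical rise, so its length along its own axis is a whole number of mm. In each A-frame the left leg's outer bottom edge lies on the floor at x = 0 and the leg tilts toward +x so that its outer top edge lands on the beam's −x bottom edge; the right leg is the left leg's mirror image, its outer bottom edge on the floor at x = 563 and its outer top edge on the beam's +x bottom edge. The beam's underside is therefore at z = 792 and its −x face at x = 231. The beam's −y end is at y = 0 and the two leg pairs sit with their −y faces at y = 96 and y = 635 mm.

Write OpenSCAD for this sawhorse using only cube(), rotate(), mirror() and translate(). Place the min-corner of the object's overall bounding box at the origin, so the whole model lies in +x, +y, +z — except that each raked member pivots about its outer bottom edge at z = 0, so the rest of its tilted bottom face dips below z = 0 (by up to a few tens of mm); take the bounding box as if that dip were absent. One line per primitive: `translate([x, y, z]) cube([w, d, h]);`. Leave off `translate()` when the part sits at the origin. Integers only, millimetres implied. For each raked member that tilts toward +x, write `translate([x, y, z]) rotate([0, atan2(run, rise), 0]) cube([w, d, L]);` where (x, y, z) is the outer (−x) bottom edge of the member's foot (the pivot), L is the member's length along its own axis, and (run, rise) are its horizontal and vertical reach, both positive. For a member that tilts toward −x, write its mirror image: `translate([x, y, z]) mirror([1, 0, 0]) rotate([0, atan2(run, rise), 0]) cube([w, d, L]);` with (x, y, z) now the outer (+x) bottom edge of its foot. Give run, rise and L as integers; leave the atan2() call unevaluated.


translate([231, 0, 792]) cube([101, 777, 47]);
translate([0, 96, 0]) rotate([0, atan2(231, 792), 0]) cube([31, 46, 825]);
translate([563, 96, 0]) mirror([1, 0, 0]) rotate([0, atan2(231, 792), 0]) cube([31, 46, 825]);
translate([0, 635, 0]) rotate([0, atan2(231, 792), 0]) cube([31, 46, 825]);
translate([563, 635, 0]) mirror([1, 0, 0]) rotate([0, atan2(231, 792), 0]) cube([31, 46, 825]);


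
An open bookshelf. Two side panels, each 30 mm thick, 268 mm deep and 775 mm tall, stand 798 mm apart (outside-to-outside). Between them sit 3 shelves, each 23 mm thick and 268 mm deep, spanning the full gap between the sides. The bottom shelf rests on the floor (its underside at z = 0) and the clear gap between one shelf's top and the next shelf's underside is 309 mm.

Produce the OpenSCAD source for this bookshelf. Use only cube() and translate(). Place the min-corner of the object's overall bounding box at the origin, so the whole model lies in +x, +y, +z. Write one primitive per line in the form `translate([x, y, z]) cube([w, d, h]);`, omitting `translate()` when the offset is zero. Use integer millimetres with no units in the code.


cube([30, 268, 775]);
translate([768, 0, 0]) cube([30, 268, 775]);
translate([30, 0, 0]) cube([738, 268, 23]);
translate([30, 0, 332]) cube([738, 268, 23]);
translate([30, 0, 664]) cube([738, 268, 23]);


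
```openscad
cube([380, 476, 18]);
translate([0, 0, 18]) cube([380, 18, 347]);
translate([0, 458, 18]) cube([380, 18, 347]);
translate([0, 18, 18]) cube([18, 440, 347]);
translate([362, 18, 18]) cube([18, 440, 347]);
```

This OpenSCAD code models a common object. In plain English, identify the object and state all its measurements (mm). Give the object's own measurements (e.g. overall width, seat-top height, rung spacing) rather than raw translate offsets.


An open-topped rectangular box: outside dimensions 380×476×365 mm, with a uniform wall and base thickness of 18 mm. The base is a full 380×476 slab on the floor; four walls sit on top of the base. The front and back walls (the −y and +y sides) span the full width; the two side walls fit between them.


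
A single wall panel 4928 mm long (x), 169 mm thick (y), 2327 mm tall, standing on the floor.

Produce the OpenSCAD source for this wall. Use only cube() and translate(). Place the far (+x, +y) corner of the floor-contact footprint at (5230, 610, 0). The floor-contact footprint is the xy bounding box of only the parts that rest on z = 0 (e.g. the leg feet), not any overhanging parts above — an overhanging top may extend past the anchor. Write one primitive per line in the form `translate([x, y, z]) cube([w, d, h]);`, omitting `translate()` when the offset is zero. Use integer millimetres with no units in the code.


translate([302, 441, 0]) cube([4928, 169, 2327]);


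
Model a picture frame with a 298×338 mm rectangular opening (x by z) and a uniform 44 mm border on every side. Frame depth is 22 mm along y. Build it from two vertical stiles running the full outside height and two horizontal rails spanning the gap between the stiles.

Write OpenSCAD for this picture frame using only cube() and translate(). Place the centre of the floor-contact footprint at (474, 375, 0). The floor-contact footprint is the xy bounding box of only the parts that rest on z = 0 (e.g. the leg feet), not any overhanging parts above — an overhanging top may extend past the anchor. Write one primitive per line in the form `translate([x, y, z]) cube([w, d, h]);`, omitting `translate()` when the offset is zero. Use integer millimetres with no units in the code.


translate([281, 364, 0]) cube([44, 22, 426]);
translate([623, 364, 0]) cube([44, 22, 426]);
translate([325, 364, 0]) cube([298, 22, 44]);
translate([325, 364, 382]) cube([298, 22, 44]);


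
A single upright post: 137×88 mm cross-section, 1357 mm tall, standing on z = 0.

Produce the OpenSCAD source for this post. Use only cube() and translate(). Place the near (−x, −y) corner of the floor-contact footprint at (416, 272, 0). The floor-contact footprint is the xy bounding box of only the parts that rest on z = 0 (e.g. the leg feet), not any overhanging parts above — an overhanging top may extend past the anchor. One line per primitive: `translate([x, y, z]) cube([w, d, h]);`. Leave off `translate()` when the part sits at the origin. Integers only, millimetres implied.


translate([416, 272, 0]) cube([137, 88, 1357]);


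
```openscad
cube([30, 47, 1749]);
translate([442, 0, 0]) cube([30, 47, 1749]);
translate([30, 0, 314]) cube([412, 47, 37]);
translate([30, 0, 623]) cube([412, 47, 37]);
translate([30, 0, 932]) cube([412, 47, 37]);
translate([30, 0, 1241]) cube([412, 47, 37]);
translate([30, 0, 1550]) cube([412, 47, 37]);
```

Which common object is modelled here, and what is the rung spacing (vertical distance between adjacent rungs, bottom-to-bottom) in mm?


A ladder. The rung spacing is 309 mm.

Two tall 30×47 posts with 5 short bars between them — a ladder. Adjacent rungs sit at z = 314 and z = 623, so the spacing is 623 − 314 = 309 mm.


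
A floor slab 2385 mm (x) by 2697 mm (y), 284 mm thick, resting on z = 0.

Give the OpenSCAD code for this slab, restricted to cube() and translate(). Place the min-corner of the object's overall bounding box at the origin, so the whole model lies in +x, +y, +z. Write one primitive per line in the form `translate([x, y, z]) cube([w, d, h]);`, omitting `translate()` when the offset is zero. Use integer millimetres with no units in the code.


cube([2385, 2697, 284]);


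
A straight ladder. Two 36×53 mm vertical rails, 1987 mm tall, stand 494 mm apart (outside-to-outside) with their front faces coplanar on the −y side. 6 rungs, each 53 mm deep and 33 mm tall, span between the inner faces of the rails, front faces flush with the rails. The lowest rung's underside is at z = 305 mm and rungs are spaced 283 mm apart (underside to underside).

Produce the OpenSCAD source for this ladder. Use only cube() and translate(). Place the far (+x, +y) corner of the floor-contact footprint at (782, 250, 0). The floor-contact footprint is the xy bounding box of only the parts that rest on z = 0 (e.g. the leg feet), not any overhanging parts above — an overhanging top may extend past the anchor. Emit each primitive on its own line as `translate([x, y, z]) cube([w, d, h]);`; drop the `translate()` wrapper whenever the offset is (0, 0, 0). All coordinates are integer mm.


translate([288, 197, 0]) cube([36, 53, 1987]);
translate([746, 197, 0]) cube([36, 53, 1987]);
translate([324, 197, 305]) cube([422, 53, 33]);
translate([324, 197, 588]) cube([422, 53, 33]);
translate([324, 197, 871]) cube([422, 53, 33]);
translate([324, 197, 1154]) cube([422, 53, 33]);
translate([324, 197, 1437]) cube([422, 53, 33]);
translate([324, 197, 1720]) cube([422, 53, 33]);


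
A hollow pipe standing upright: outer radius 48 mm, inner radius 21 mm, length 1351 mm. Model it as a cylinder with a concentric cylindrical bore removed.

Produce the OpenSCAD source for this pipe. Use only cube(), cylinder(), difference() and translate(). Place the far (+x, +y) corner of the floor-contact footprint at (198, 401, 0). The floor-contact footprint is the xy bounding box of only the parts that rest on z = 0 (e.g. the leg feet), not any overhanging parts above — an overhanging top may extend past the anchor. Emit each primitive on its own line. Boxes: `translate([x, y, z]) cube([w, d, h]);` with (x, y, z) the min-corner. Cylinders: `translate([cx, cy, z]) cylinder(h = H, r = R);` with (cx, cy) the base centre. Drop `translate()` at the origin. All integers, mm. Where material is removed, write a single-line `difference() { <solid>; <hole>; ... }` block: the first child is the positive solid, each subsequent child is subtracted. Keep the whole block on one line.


difference() { translate([150, 353, 0]) cylinder(h = 1351, r = 48); translate([150, 353, 0]) cylinder(h = 1351, r = 21); }


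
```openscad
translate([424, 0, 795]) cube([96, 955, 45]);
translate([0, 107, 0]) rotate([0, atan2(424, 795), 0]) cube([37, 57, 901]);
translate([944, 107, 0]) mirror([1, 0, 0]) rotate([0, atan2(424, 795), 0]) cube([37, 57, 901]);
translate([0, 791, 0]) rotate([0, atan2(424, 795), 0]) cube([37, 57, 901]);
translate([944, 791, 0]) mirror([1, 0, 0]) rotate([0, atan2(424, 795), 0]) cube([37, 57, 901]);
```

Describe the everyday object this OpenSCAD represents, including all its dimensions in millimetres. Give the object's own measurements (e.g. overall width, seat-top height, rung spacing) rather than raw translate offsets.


A sawhorse. A 96×955×45 mm beam (x, y, z) sits on two A-frame leg pairs. Each pair is two raked legs of 37×57 mm section (57 mm along y) splaying symmetrically in x. Each leg rises 795 mm vertically over 424 mm of horizontal reach and is 901 mm long along its own axis. Every leg's outer bottom edge rests on the floor and its outer top edge meets a bottom edge of the beam — the left legs (tilting toward +x) meet the beam's −x bottom edge, the right legs (their mirror images, tilting toward −x) meet its +x bottom edge — so the leg tops tuck under the beam, the beam's underside is 795 mm above the floor, and the feet are 944 mm apart outside-to-outside with the beam centred between them. The two leg pairs are set in 107 mm from either end of the beam.


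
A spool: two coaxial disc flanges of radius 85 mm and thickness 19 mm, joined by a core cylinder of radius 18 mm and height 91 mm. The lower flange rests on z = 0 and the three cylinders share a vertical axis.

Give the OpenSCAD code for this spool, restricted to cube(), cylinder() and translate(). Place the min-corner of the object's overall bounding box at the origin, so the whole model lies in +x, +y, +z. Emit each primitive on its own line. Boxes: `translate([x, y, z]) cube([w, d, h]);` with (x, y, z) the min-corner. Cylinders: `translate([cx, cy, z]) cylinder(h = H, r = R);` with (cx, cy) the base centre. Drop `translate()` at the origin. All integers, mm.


translate([85, 85, 0]) cylinder(h = 19, r = 85);
translate([85, 85, 19]) cylinder(h = 91, r = 18);
translate([85, 85, 110]) cylinder(h = 19, r = 85);


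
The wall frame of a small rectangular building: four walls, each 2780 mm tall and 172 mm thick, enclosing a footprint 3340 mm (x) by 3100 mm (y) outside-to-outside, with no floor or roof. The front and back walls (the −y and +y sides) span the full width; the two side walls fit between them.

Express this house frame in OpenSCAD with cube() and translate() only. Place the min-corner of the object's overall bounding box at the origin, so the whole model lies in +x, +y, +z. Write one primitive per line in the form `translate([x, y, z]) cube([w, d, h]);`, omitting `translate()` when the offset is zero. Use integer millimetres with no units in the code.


cube([3340, 172, 2780]);
translate([0, 2928, 0]) cube([3340, 172, 2780]);
translate([0, 172, 0]) cube([172, 2756, 2780]);
translate([3168, 172, 0]) cube([172, 2756, 2780]);


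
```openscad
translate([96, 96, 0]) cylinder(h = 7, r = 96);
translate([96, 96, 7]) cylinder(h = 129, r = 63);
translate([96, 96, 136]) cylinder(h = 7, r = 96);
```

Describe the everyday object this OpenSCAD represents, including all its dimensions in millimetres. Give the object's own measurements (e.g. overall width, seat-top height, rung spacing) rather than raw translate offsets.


A spool: two coaxial disc flanges of radius 96 mm and thickness 7 mm, joined by a core cylinder of radius 63 mm and height 129 mm. The lower flange rests on z = 0 and the three cylinders share a vertical axis.


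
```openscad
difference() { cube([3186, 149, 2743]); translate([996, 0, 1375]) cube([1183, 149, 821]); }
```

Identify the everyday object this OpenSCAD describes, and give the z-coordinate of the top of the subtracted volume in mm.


A wall with a window opening. The window head height is 2196 mm.

A wall with a rectangular opening subtracted — a window. Sill at z = 1375, opening 821 mm tall, so the head is at 1375 + 821 = 2196 mm.


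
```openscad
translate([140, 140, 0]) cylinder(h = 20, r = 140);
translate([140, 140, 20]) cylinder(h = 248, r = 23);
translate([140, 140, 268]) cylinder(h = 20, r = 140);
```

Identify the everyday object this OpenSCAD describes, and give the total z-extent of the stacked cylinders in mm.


A spool. The overall height is 288 mm.

Three coaxial cylinders, large–small–large — a spool. Two 20 mm flanges and a 248 mm core give 20 + 248 + 20 = 288 mm.
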